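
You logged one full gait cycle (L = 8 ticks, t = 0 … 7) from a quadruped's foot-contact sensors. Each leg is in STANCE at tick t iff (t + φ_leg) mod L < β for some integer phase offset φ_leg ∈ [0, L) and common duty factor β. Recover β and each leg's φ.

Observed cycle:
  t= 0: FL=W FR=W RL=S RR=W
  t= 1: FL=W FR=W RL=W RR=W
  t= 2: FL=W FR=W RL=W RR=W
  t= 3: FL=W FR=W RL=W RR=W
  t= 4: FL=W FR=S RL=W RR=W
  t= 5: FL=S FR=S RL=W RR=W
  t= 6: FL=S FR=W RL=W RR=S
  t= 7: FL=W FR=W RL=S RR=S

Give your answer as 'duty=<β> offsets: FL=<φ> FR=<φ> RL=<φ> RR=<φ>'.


duty=2 offsets: FL=3 FR=4 RL=1 RR=2

duty β = stance ticks per leg = 2
FL: stance ticks = 2; W→S at t=5 → φ=3
FR: stance ticks = 2; W→S at t=4 → φ=4
RL: stance ticks = 2; W→S at t=7 → φ=1
RR: stance ticks = 2; W→S at t=6 → φ=2


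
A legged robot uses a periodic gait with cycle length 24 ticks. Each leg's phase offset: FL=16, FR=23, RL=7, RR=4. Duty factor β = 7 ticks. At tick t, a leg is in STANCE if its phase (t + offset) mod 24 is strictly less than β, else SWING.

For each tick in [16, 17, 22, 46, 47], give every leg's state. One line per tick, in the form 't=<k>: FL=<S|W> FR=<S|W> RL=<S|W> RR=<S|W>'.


t=16: phase=(8,15,23,20) vs β=7 → FL=W FR=W RL=W RR=W
t=17: phase=(9,16,0,21) vs β=7 → FL=W FR=W RL=S RR=W
t=22: phase=(14,21,5,2) vs β=7 → FL=W FR=W RL=S RR=S
t=46: phase=(14,21,5,2) vs β=7 → FL=W FR=W RL=S RR=S
t=47: phase=(15,22,6,3) vs β=7 → FL=W FR=W RL=S RR=S

t=16: FL=W FR=W RL=W RR=W
t=17: FL=W FR=W RL=S RR=W
t=22: FL=W FR=W RL=S RR=S
t=46: FL=W FR=W RL=S RR=S
t=47: FL=W FR=W RL=S RR=S


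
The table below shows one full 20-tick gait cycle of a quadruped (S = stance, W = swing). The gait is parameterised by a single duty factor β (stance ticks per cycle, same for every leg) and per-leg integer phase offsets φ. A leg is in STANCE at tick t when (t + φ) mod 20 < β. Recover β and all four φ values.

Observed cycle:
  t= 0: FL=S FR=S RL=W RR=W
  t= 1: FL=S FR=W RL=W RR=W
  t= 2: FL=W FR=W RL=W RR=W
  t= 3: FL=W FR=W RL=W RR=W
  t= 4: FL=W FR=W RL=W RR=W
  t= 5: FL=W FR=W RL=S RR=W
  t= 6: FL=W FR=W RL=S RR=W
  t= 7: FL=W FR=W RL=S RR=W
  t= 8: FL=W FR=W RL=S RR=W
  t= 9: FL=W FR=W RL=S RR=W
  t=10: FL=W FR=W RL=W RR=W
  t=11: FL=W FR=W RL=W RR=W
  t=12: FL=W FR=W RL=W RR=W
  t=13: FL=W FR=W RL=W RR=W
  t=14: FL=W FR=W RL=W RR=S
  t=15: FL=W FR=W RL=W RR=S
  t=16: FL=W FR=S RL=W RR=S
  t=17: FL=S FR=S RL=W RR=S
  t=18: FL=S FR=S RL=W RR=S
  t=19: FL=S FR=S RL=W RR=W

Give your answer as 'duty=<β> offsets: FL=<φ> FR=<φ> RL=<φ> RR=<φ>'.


duty=5 offsets: FL=3 FR=4 RL=15 RR=6

duty β = stance ticks per leg = 5
FL: stance ticks = 5; W→S at t=17 → φ=3
FR: stance ticks = 5; W→S at t=16 → φ=4
RL: stance ticks = 5; W→S at t=5 → φ=15
RR: stance ticks = 5; W→S at t=14 → φ=6


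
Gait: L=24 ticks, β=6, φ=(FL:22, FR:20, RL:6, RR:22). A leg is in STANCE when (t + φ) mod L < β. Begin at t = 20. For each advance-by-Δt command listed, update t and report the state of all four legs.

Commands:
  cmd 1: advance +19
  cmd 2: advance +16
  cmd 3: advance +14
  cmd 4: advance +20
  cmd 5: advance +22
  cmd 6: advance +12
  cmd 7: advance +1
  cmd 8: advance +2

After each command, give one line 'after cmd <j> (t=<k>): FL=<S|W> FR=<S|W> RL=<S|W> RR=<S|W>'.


start t=20: FL=W FR=W RL=S RR=W
cmd 1: advance +19 → t=39, phase=(13,11,21,13) → FL=W FR=W RL=W RR=W
cmd 2: advance +16 → t=55, phase=(5,3,13,5) → FL=S FR=S RL=W RR=S
cmd 3: advance +14 → t=69, phase=(19,17,3,19) → FL=W FR=W RL=S RR=W
cmd 4: advance +20 → t=89, phase=(15,13,23,15) → FL=W FR=W RL=W RR=W
cmd 5: advance +22 → t=111, phase=(13,11,21,13) → FL=W FR=W RL=W RR=W
cmd 6: advance +12 → t=123, phase=(1,23,9,1) → FL=S FR=W RL=W RR=S
cmd 7: advance +1 → t=124, phase=(2,0,10,2) → FL=S FR=S RL=W RR=S
cmd 8: advance +2 → t=126, phase=(4,2,12,4) → FL=S FR=S RL=W RR=S

after cmd 1 (t=39): FL=W FR=W RL=W RR=W
after cmd 2 (t=55): FL=S FR=S RL=W RR=S
after cmd 3 (t=69): FL=W FR=W RL=S RR=W
after cmd 4 (t=89): FL=W FR=W RL=W RR=W
after cmd 5 (t=111): FL=W FR=W RL=W RR=W
after cmd 6 (t=123): FL=S FR=W RL=W RR=S
after cmd 7 (t=124): FL=S FR=S RL=W RR=S
after cmd 8 (t=126): FL=S FR=S RL=W RR=S


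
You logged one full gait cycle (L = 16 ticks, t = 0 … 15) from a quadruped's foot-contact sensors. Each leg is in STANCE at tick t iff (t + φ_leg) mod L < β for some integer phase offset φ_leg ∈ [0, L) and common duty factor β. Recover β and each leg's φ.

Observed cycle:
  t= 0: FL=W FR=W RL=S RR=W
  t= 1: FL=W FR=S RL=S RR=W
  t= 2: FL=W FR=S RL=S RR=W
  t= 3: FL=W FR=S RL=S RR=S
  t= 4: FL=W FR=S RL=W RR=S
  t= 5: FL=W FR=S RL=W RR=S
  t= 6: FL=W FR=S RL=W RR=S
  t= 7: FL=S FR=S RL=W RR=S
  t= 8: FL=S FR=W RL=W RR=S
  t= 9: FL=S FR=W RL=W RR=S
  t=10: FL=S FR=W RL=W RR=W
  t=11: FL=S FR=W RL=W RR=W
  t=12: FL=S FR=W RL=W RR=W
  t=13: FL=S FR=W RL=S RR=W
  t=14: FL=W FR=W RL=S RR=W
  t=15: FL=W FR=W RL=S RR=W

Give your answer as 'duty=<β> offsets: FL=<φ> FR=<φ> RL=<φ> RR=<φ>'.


duty β = stance ticks per leg = 7
FL: stance ticks = 7; W→S at t=7 → φ=9
FR: stance ticks = 7; W→S at t=1 → φ=15
RL: stance ticks = 7; W→S at t=13 → φ=3
RR: stance ticks = 7; W→S at t=3 → φ=13

duty=7 offsets: FL=9 FR=15 RL=3 RR=13


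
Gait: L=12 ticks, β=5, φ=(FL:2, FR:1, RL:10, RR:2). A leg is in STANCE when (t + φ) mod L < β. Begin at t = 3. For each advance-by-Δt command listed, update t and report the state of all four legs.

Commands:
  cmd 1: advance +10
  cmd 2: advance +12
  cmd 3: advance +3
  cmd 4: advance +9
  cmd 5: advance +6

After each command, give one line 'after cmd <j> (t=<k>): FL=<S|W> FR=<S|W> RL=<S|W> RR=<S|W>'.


start t=3: FL=W FR=S RL=S RR=W
cmd 1: advance +10 → t=13, phase=(3,2,11,3) → FL=S FR=S RL=W RR=S
cmd 2: advance +12 → t=25, phase=(3,2,11,3) → FL=S FR=S RL=W RR=S
cmd 3: advance +3 → t=28, phase=(6,5,2,6) → FL=W FR=W RL=S RR=W
cmd 4: advance +9 → t=37, phase=(3,2,11,3) → FL=S FR=S RL=W RR=S
cmd 5: advance +6 → t=43, phase=(9,8,5,9) → FL=W FR=W RL=W RR=W

after cmd 1 (t=13): FL=S FR=S RL=W RR=S
after cmd 2 (t=25): FL=S FR=S RL=W RR=S
after cmd 3 (t=28): FL=W FR=W RL=S RR=W
after cmd 4 (t=37): FL=S FR=S RL=W RR=S
after cmd 5 (t=43): FL=W FR=W RL=W RR=W


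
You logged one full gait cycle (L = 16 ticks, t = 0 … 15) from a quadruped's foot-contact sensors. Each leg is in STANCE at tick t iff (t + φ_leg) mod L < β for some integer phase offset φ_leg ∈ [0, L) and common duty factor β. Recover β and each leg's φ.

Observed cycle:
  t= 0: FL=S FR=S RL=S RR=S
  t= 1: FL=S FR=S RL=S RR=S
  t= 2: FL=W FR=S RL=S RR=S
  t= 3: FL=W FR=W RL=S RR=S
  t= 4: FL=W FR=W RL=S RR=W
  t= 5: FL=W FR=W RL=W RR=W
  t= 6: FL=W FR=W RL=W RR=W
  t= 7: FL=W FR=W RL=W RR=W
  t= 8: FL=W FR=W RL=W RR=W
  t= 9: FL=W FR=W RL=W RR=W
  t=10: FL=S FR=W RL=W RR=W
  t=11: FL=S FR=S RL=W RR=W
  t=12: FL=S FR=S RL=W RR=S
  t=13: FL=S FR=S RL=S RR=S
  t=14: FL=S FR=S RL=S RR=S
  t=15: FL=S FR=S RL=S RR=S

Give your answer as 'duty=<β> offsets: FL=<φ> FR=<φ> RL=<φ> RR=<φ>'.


duty=8 offsets: FL=6 FR=5 RL=3 RR=4

duty β = stance ticks per leg = 8
FL: stance ticks = 8; W→S at t=10 → φ=6
FR: stance ticks = 8; W→S at t=11 → φ=5
RL: stance ticks = 8; W→S at t=13 → φ=3
RR: stance ticks = 8; W→S at t=12 → φ=4


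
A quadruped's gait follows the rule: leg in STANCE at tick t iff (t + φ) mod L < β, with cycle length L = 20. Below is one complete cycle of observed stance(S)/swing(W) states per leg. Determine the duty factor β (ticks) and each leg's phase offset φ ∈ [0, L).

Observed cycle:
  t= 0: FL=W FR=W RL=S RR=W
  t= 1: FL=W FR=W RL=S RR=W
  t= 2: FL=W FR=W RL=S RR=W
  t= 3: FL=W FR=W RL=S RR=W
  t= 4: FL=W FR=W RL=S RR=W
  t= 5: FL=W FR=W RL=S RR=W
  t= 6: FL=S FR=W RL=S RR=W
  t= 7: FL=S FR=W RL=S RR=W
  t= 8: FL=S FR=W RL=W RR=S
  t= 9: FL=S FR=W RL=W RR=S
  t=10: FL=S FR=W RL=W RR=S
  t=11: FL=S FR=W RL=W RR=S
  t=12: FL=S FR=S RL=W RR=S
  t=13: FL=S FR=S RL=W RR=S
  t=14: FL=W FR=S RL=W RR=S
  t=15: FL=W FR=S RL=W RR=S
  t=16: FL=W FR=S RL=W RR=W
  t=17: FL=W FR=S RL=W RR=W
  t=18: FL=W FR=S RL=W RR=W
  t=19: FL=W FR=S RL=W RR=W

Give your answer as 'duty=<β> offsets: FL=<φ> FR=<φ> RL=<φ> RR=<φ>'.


duty β = stance ticks per leg = 8
FL: stance ticks = 8; W→S at t=6 → φ=14
FR: stance ticks = 8; W→S at t=12 → φ=8
RL: stance ticks = 8; W→S at t=0 → φ=0
RR: stance ticks = 8; W→S at t=8 → φ=12

duty=8 offsets: FL=14 FR=8 RL=0 RR=12


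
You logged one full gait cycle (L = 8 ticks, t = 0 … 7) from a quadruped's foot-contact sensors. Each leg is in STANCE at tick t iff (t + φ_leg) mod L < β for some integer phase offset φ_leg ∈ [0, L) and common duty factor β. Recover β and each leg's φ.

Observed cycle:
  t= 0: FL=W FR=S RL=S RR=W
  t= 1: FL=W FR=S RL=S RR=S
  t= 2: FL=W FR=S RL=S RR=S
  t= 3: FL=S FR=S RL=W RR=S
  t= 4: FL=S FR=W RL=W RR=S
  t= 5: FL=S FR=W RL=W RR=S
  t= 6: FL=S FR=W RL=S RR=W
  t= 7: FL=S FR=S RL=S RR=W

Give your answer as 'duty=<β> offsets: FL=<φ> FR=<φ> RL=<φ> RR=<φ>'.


duty=5 offsets: FL=5 FR=1 RL=2 RR=7

duty β = stance ticks per leg = 5
FL: stance ticks = 5; W→S at t=3 → φ=5
FR: stance ticks = 5; W→S at t=7 → φ=1
RL: stance ticks = 5; W→S at t=6 → φ=2
RR: stance ticks = 5; W→S at t=1 → φ=7


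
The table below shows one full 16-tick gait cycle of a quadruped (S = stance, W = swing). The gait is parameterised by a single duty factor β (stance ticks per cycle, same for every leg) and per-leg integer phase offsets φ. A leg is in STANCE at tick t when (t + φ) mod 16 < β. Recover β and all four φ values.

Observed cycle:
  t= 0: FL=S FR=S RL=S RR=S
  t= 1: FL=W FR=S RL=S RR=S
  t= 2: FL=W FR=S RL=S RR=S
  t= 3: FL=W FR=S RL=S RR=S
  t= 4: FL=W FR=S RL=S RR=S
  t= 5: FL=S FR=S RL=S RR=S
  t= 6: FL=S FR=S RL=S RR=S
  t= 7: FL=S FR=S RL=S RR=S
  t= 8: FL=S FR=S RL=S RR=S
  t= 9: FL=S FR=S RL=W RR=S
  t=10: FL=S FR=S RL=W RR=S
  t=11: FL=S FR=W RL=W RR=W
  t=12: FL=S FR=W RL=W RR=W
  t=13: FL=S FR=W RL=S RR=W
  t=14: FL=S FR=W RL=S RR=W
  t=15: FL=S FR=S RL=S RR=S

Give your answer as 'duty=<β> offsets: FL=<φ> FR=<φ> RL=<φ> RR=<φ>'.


duty β = stance ticks per leg = 12
FL: stance ticks = 12; W→S at t=5 → φ=11
FR: stance ticks = 12; W→S at t=15 → φ=1
RL: stance ticks = 12; W→S at t=13 → φ=3
RR: stance ticks = 12; W→S at t=15 → φ=1

duty=12 offsets: FL=11 FR=1 RL=3 RR=1


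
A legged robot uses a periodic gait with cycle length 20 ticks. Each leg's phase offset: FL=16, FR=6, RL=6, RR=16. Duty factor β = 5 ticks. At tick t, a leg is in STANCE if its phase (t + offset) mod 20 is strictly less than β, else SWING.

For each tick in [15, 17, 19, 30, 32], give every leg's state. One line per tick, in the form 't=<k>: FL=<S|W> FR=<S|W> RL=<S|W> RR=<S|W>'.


t=15: FL=W FR=S RL=S RR=W
t=17: FL=W FR=S RL=S RR=W
t=19: FL=W FR=W RL=W RR=W
t=30: FL=W FR=W RL=W RR=W
t=32: FL=W FR=W RL=W RR=W

t=15: phase=(11,1,1,11) vs β=5 → FL=W FR=S RL=S RR=W
t=17: phase=(13,3,3,13) vs β=5 → FL=W FR=S RL=S RR=W
t=19: phase=(15,5,5,15) vs β=5 → FL=W FR=W RL=W RR=W
t=30: phase=(6,16,16,6) vs β=5 → FL=W FR=W RL=W RR=W
t=32: phase=(8,18,18,8) vs β=5 → FL=W FR=W RL=W RR=W


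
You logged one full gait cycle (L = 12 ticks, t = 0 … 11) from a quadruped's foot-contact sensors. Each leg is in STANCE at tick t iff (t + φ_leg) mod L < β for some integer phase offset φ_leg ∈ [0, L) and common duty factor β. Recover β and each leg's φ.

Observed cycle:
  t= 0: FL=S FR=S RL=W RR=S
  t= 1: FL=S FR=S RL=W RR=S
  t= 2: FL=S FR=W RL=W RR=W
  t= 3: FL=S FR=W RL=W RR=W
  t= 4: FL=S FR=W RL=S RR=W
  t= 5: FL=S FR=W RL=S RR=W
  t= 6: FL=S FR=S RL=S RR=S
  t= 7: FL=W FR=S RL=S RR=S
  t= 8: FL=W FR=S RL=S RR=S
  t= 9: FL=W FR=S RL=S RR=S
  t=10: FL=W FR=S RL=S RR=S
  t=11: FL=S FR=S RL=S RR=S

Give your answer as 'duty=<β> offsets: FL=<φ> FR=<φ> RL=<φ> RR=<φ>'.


duty=8 offsets: FL=1 FR=6 RL=8 RR=6

duty β = stance ticks per leg = 8
FL: stance ticks = 8; W→S at t=11 → φ=1
FR: stance ticks = 8; W→S at t=6 → φ=6
RL: stance ticks = 8; W→S at t=4 → φ=8
RR: stance ticks = 8; W→S at t=6 → φ=6


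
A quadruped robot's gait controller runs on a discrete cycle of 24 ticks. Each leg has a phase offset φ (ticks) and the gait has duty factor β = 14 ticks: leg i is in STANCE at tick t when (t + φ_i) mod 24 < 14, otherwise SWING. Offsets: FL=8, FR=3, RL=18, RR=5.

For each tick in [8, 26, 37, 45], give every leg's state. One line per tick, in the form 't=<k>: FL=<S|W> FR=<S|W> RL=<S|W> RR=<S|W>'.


t=8: FL=W FR=S RL=S RR=S
t=26: FL=S FR=S RL=W RR=S
t=37: FL=W FR=W RL=S RR=W
t=45: FL=S FR=S RL=W RR=S

t=8: phase=(16,11,2,13) vs β=14 → FL=W FR=S RL=S RR=S
t=26: phase=(10,5,20,7) vs β=14 → FL=S FR=S RL=W RR=S
t=37: phase=(21,16,7,18) vs β=14 → FL=W FR=W RL=S RR=W
t=45: phase=(5,0,15,2) vs β=14 → FL=S FR=S RL=W RR=S


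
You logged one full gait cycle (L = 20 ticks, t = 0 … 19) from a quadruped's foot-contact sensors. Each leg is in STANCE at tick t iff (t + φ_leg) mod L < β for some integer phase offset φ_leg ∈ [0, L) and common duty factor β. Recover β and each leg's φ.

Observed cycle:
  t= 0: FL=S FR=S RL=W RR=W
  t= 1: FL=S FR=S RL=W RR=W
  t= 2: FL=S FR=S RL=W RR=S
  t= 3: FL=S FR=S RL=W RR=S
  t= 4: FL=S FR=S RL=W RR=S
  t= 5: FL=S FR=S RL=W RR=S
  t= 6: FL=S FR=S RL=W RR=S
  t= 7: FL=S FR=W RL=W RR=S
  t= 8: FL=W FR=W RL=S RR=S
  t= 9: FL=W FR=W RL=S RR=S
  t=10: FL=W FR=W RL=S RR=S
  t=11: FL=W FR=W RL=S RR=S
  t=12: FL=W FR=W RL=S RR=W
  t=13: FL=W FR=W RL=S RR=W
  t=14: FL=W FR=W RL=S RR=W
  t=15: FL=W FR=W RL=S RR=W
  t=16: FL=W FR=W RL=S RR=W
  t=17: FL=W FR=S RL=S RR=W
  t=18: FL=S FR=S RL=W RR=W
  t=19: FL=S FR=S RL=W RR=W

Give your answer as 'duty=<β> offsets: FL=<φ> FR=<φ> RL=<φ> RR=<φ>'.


duty=10 offsets: FL=2 FR=3 RL=12 RR=18

duty β = stance ticks per leg = 10
FL: stance ticks = 10; W→S at t=18 → φ=2
FR: stance ticks = 10; W→S at t=17 → φ=3
RL: stance ticks = 10; W→S at t=8 → φ=12
RR: stance ticks = 10; W→S at t=2 → φ=18


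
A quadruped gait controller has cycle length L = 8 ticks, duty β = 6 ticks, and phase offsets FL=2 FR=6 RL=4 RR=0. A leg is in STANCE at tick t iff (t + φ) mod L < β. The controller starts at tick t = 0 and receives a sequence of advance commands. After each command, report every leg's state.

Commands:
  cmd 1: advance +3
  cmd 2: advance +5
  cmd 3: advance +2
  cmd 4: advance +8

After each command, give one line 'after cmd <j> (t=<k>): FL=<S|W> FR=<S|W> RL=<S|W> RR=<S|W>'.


start t=0: FL=S FR=W RL=S RR=S
cmd 1: advance +3 → t=3, phase=(5,1,7,3) → FL=S FR=S RL=W RR=S
cmd 2: advance +5 → t=8, phase=(2,6,4,0) → FL=S FR=W RL=S RR=S
cmd 3: advance +2 → t=10, phase=(4,0,6,2) → FL=S FR=S RL=W RR=S
cmd 4: advance +8 → t=18, phase=(4,0,6,2) → FL=S FR=S RL=W RR=S

after cmd 1 (t=3): FL=S FR=S RL=W RR=S
after cmd 2 (t=8): FL=S FR=W RL=S RR=S
after cmd 3 (t=10): FL=S FR=S RL=W RR=S
after cmd 4 (t=18): FL=S FR=S RL=W RR=S


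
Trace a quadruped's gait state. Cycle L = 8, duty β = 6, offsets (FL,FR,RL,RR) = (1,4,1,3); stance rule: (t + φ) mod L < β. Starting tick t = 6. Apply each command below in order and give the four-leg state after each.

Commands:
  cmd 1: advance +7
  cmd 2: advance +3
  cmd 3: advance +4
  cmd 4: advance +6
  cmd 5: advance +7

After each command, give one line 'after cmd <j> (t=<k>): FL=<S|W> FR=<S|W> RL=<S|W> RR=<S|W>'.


start t=6: FL=W FR=S RL=W RR=S
cmd 1: advance +7 → t=13, phase=(6,1,6,0) → FL=W FR=S RL=W RR=S
cmd 2: advance +3 → t=16, phase=(1,4,1,3) → FL=S FR=S RL=S RR=S
cmd 3: advance +4 → t=20, phase=(5,0,5,7) → FL=S FR=S RL=S RR=W
cmd 4: advance +6 → t=26, phase=(3,6,3,5) → FL=S FR=W RL=S RR=S
cmd 5: advance +7 → t=33, phase=(2,5,2,4) → FL=S FR=S RL=S RR=S

after cmd 1 (t=13): FL=W FR=S RL=W RR=S
after cmd 2 (t=16): FL=S FR=S RL=S RR=S
after cmd 3 (t=20): FL=S FR=S RL=S RR=W
after cmd 4 (t=26): FL=S FR=W RL=S RR=S
after cmd 5 (t=33): FL=S FR=S RL=S RR=S


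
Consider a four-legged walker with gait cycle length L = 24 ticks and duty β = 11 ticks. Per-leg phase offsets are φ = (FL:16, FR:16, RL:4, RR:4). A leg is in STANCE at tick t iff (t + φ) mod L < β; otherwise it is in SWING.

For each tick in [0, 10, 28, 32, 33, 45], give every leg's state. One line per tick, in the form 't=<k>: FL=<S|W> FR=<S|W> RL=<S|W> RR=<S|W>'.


t=0: phase=(16,16,4,4) vs β=11 → FL=W FR=W RL=S RR=S
t=10: phase=(2,2,14,14) vs β=11 → FL=S FR=S RL=W RR=W
t=28: phase=(20,20,8,8) vs β=11 → FL=W FR=W RL=S RR=S
t=32: phase=(0,0,12,12) vs β=11 → FL=S FR=S RL=W RR=W
t=33: phase=(1,1,13,13) vs β=11 → FL=S FR=S RL=W RR=W
t=45: phase=(13,13,1,1) vs β=11 → FL=W FR=W RL=S RR=S

t=0: FL=W FR=W RL=S RR=S
t=10: FL=S FR=S RL=W RR=W
t=28: FL=W FR=W RL=S RR=S
t=32: FL=S FR=S RL=W RR=W
t=33: FL=S FR=S RL=W RR=W
t=45: FL=W FR=W RL=S RR=S


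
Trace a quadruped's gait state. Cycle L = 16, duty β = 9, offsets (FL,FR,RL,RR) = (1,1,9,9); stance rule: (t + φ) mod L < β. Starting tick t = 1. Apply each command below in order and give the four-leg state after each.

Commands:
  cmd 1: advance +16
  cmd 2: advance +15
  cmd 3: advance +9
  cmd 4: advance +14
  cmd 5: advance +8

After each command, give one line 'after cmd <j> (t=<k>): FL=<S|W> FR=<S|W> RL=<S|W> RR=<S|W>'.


start t=1: FL=S FR=S RL=W RR=W
cmd 1: advance +16 → t=17, phase=(2,2,10,10) → FL=S FR=S RL=W RR=W
cmd 2: advance +15 → t=32, phase=(1,1,9,9) → FL=S FR=S RL=W RR=W
cmd 3: advance +9 → t=41, phase=(10,10,2,2) → FL=W FR=W RL=S RR=S
cmd 4: advance +14 → t=55, phase=(8,8,0,0) → FL=S FR=S RL=S RR=S
cmd 5: advance +8 → t=63, phase=(0,0,8,8) → FL=S FR=S RL=S RR=S

after cmd 1 (t=17): FL=S FR=S RL=W RR=W
after cmd 2 (t=32): FL=S FR=S RL=W RR=W
after cmd 3 (t=41): FL=W FR=W RL=S RR=S
after cmd 4 (t=55): FL=S FR=S RL=S RR=S
after cmd 5 (t=63): FL=S FR=S RL=S RR=S


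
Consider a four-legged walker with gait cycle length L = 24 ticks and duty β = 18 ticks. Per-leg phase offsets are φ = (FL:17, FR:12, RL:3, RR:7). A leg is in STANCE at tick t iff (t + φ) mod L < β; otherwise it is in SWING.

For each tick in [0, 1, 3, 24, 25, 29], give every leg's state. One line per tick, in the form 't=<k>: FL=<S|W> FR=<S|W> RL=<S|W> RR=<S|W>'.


t=0: phase=(17,12,3,7) vs β=18 → FL=S FR=S RL=S RR=S
t=1: phase=(18,13,4,8) vs β=18 → FL=W FR=S RL=S RR=S
t=3: phase=(20,15,6,10) vs β=18 → FL=W FR=S RL=S RR=S
t=24: phase=(17,12,3,7) vs β=18 → FL=S FR=S RL=S RR=S
t=25: phase=(18,13,4,8) vs β=18 → FL=W FR=S RL=S RR=S
t=29: phase=(22,17,8,12) vs β=18 → FL=W FR=S RL=S RR=S

t=0: FL=S FR=S RL=S RR=S
t=1: FL=W FR=S RL=S RR=S
t=3: FL=W FR=S RL=S RR=S
t=24: FL=S FR=S RL=S RR=S
t=25: FL=W FR=S RL=S RR=S
t=29: FL=W FR=S RL=S RR=S


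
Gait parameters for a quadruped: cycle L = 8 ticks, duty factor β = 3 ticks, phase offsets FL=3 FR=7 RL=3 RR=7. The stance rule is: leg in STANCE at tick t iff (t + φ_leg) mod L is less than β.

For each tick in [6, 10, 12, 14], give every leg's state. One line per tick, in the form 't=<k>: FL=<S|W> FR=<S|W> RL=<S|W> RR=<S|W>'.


t=6: FL=S FR=W RL=S RR=W
t=10: FL=W FR=S RL=W RR=S
t=12: FL=W FR=W RL=W RR=W
t=14: FL=S FR=W RL=S RR=W

t=6: phase=(1,5,1,5) vs β=3 → FL=S FR=W RL=S RR=W
t=10: phase=(5,1,5,1) vs β=3 → FL=W FR=S RL=W RR=S
t=12: phase=(7,3,7,3) vs β=3 → FL=W FR=W RL=W RR=W
t=14: phase=(1,5,1,5) vs β=3 → FL=S FR=W RL=S RR=W


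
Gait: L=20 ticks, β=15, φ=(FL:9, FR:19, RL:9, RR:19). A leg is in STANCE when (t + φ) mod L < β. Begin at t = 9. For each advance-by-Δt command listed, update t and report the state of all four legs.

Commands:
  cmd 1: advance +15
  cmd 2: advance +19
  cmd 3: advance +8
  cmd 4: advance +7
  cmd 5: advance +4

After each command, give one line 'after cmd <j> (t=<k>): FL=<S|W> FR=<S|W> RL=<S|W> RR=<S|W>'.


start t=9: FL=W FR=S RL=W RR=S
cmd 1: advance +15 → t=24, phase=(13,3,13,3) → FL=S FR=S RL=S RR=S
cmd 2: advance +19 → t=43, phase=(12,2,12,2) → FL=S FR=S RL=S RR=S
cmd 3: advance +8 → t=51, phase=(0,10,0,10) → FL=S FR=S RL=S RR=S
cmd 4: advance +7 → t=58, phase=(7,17,7,17) → FL=S FR=W RL=S RR=W
cmd 5: advance +4 → t=62, phase=(11,1,11,1) → FL=S FR=S RL=S RR=S

after cmd 1 (t=24): FL=S FR=S RL=S RR=S
after cmd 2 (t=43): FL=S FR=S RL=S RR=S
after cmd 3 (t=51): FL=S FR=S RL=S RR=S
after cmd 4 (t=58): FL=S FR=W RL=S RR=W
after cmd 5 (t=62): FL=S FR=S RL=S RR=S


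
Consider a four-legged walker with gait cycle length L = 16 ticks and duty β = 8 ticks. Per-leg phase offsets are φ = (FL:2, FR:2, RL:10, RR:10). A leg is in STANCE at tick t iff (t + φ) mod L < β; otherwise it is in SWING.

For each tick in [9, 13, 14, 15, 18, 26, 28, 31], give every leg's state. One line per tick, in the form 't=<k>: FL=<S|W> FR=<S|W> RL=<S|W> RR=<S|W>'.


t=9: phase=(11,11,3,3) vs β=8 → FL=W FR=W RL=S RR=S
t=13: phase=(15,15,7,7) vs β=8 → FL=W FR=W RL=S RR=S
t=14: phase=(0,0,8,8) vs β=8 → FL=S FR=S RL=W RR=W
t=15: phase=(1,1,9,9) vs β=8 → FL=S FR=S RL=W RR=W
t=18: phase=(4,4,12,12) vs β=8 → FL=S FR=S RL=W RR=W
t=26: phase=(12,12,4,4) vs β=8 → FL=W FR=W RL=S RR=S
t=28: phase=(14,14,6,6) vs β=8 → FL=W FR=W RL=S RR=S
t=31: phase=(1,1,9,9) vs β=8 → FL=S FR=S RL=W RR=W

t=9: FL=W FR=W RL=S RR=S
t=13: FL=W FR=W RL=S RR=S
t=14: FL=S FR=S RL=W RR=W
t=15: FL=S FR=S RL=W RR=W
t=18: FL=S FR=S RL=W RR=W
t=26: FL=W FR=W RL=S RR=S
t=28: FL=W FR=W RL=S RR=S
t=31: FL=S FR=S RL=W RR=W


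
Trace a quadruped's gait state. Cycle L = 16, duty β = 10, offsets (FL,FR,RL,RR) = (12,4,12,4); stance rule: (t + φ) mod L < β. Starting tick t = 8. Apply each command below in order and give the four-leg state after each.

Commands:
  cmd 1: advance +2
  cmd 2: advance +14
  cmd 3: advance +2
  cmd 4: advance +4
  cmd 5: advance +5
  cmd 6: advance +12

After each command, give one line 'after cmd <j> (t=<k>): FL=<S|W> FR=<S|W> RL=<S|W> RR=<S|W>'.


start t=8: FL=S FR=W RL=S RR=W
cmd 1: advance +2 → t=10, phase=(6,14,6,14) → FL=S FR=W RL=S RR=W
cmd 2: advance +14 → t=24, phase=(4,12,4,12) → FL=S FR=W RL=S RR=W
cmd 3: advance +2 → t=26, phase=(6,14,6,14) → FL=S FR=W RL=S RR=W
cmd 4: advance +4 → t=30, phase=(10,2,10,2) → FL=W FR=S RL=W RR=S
cmd 5: advance +5 → t=35, phase=(15,7,15,7) → FL=W FR=S RL=W RR=S
cmd 6: advance +12 → t=47, phase=(11,3,11,3) → FL=W FR=S RL=W RR=S

after cmd 1 (t=10): FL=S FR=W RL=S RR=W
after cmd 2 (t=24): FL=S FR=W RL=S RR=W
after cmd 3 (t=26): FL=S FR=W RL=S RR=W
after cmd 4 (t=30): FL=W FR=S RL=W RR=S
after cmd 5 (t=35): FL=W FR=S RL=W RR=S
after cmd 6 (t=47): FL=W FR=S RL=W RR=S


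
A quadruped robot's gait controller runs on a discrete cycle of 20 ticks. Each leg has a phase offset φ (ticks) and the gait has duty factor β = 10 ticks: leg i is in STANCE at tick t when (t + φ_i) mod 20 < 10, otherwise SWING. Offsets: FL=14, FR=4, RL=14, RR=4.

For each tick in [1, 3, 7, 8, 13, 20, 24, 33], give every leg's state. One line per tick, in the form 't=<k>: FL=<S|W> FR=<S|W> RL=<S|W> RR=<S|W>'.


t=1: phase=(15,5,15,5) vs β=10 → FL=W FR=S RL=W RR=S
t=3: phase=(17,7,17,7) vs β=10 → FL=W FR=S RL=W RR=S
t=7: phase=(1,11,1,11) vs β=10 → FL=S FR=W RL=S RR=W
t=8: phase=(2,12,2,12) vs β=10 → FL=S FR=W RL=S RR=W
t=13: phase=(7,17,7,17) vs β=10 → FL=S FR=W RL=S RR=W
t=20: phase=(14,4,14,4) vs β=10 → FL=W FR=S RL=W RR=S
t=24: phase=(18,8,18,8) vs β=10 → FL=W FR=S RL=W RR=S
t=33: phase=(7,17,7,17) vs β=10 → FL=S FR=W RL=S RR=W

t=1: FL=W FR=S RL=W RR=S
t=3: FL=W FR=S RL=W RR=S
t=7: FL=S FR=W RL=S RR=W
t=8: FL=S FR=W RL=S RR=W
t=13: FL=S FR=W RL=S RR=W
t=20: FL=W FR=S RL=W RR=S
t=24: FL=W FR=S RL=W RR=S
t=33: FL=S FR=W RL=S RR=W


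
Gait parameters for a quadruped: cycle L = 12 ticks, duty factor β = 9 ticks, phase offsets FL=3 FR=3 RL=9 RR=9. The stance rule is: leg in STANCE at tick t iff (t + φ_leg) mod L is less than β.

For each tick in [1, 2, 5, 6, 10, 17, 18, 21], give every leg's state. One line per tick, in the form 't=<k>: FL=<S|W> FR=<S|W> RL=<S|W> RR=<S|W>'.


t=1: phase=(4,4,10,10) vs β=9 → FL=S FR=S RL=W RR=W
t=2: phase=(5,5,11,11) vs β=9 → FL=S FR=S RL=W RR=W
t=5: phase=(8,8,2,2) vs β=9 → FL=S FR=S RL=S RR=S
t=6: phase=(9,9,3,3) vs β=9 → FL=W FR=W RL=S RR=S
t=10: phase=(1,1,7,7) vs β=9 → FL=S FR=S RL=S RR=S
t=17: phase=(8,8,2,2) vs β=9 → FL=S FR=S RL=S RR=S
t=18: phase=(9,9,3,3) vs β=9 → FL=W FR=W RL=S RR=S
t=21: phase=(0,0,6,6) vs β=9 → FL=S FR=S RL=S RR=S

t=1: FL=S FR=S RL=W RR=W
t=2: FL=S FR=S RL=W RR=W
t=5: FL=S FR=S RL=S RR=S
t=6: FL=W FR=W RL=S RR=S
t=10: FL=S FR=S RL=S RR=S
t=17: FL=S FR=S RL=S RR=S
t=18: FL=W FR=W RL=S RR=S
t=21: FL=S FR=S RL=S RR=S


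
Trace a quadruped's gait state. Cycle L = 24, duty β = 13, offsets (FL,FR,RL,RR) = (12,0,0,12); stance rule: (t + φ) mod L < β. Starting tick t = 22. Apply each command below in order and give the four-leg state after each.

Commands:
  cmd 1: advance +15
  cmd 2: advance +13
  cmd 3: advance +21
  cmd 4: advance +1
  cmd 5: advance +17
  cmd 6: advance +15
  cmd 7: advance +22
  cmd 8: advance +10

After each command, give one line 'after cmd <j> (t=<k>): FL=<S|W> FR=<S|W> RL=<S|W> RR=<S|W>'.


start t=22: FL=S FR=W RL=W RR=S
cmd 1: advance +15 → t=37, phase=(1,13,13,1) → FL=S FR=W RL=W RR=S
cmd 2: advance +13 → t=50, phase=(14,2,2,14) → FL=W FR=S RL=S RR=W
cmd 3: advance +21 → t=71, phase=(11,23,23,11) → FL=S FR=W RL=W RR=S
cmd 4: advance +1 → t=72, phase=(12,0,0,12) → FL=S FR=S RL=S RR=S
cmd 5: advance +17 → t=89, phase=(5,17,17,5) → FL=S FR=W RL=W RR=S
cmd 6: advance +15 → t=104, phase=(20,8,8,20) → FL=W FR=S RL=S RR=W
cmd 7: advance +22 → t=126, phase=(18,6,6,18) → FL=W FR=S RL=S RR=W
cmd 8: advance +10 → t=136, phase=(4,16,16,4) → FL=S FR=W RL=W RR=S

after cmd 1 (t=37): FL=S FR=W RL=W RR=S
after cmd 2 (t=50): FL=W FR=S RL=S RR=W
after cmd 3 (t=71): FL=S FR=W RL=W RR=S
after cmd 4 (t=72): FL=S FR=S RL=S RR=S
after cmd 5 (t=89): FL=S FR=W RL=W RR=S
after cmd 6 (t=104): FL=W FR=S RL=S RR=W
after cmd 7 (t=126): FL=W FR=S RL=S RR=W
after cmd 8 (t=136): FL=S FR=W RL=W RR=S


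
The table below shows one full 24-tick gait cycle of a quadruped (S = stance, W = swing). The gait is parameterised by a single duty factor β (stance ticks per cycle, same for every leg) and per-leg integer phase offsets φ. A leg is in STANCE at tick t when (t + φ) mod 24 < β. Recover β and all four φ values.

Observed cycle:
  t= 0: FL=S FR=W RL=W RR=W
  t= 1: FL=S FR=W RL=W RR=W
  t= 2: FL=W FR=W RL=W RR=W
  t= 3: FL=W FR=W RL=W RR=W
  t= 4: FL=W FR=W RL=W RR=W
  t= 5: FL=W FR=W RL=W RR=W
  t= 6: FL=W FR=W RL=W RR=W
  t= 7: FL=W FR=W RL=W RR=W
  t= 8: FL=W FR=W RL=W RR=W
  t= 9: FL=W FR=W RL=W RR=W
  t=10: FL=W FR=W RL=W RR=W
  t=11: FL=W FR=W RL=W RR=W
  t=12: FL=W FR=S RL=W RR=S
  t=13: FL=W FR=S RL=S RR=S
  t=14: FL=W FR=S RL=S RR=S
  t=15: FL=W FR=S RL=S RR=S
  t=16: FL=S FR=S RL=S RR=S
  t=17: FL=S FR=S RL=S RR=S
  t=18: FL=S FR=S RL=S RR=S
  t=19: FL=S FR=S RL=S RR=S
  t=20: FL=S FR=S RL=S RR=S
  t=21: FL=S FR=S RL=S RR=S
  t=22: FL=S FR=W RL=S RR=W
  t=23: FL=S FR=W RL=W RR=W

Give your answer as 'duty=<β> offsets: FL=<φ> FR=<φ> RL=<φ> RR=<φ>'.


duty β = stance ticks per leg = 10
FL: stance ticks = 10; W→S at t=16 → φ=8
FR: stance ticks = 10; W→S at t=12 → φ=12
RL: stance ticks = 10; W→S at t=13 → φ=11
RR: stance ticks = 10; W→S at t=12 → φ=12

duty=10 offsets: FL=8 FR=12 RL=11 RR=12


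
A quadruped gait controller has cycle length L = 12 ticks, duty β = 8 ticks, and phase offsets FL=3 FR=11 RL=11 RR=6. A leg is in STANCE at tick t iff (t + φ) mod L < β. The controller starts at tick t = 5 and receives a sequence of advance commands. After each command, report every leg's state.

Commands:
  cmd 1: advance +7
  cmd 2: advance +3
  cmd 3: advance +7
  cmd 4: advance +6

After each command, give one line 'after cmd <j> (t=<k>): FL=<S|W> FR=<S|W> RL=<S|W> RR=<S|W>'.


start t=5: FL=W FR=S RL=S RR=W
cmd 1: advance +7 → t=12, phase=(3,11,11,6) → FL=S FR=W RL=W RR=S
cmd 2: advance +3 → t=15, phase=(6,2,2,9) → FL=S FR=S RL=S RR=W
cmd 3: advance +7 → t=22, phase=(1,9,9,4) → FL=S FR=W RL=W RR=S
cmd 4: advance +6 → t=28, phase=(7,3,3,10) → FL=S FR=S RL=S RR=W

after cmd 1 (t=12): FL=S FR=W RL=W RR=S
after cmd 2 (t=15): FL=S FR=S RL=S RR=W
after cmd 3 (t=22): FL=S FR=W RL=W RR=S
after cmd 4 (t=28): FL=S FR=S RL=S RR=W


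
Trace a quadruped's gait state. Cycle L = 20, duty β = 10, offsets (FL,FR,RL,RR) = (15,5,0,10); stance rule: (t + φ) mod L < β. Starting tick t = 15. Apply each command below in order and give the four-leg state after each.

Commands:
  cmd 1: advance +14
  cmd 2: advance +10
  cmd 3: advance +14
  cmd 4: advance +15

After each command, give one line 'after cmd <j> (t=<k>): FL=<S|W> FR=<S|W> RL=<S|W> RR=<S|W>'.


after cmd 1 (t=29): FL=S FR=W RL=S RR=W
after cmd 2 (t=39): FL=W FR=S RL=W RR=S
after cmd 3 (t=53): FL=S FR=W RL=W RR=S
after cmd 4 (t=68): FL=S FR=W RL=S RR=W

start t=15: FL=W FR=S RL=W RR=S
cmd 1: advance +14 → t=29, phase=(4,14,9,19) → FL=S FR=W RL=S RR=W
cmd 2: advance +10 → t=39, phase=(14,4,19,9) → FL=W FR=S RL=W RR=S
cmd 3: advance +14 → t=53, phase=(8,18,13,3) → FL=S FR=W RL=W RR=S
cmd 4: advance +15 → t=68, phase=(3,13,8,18) → FL=S FR=W RL=S RR=W


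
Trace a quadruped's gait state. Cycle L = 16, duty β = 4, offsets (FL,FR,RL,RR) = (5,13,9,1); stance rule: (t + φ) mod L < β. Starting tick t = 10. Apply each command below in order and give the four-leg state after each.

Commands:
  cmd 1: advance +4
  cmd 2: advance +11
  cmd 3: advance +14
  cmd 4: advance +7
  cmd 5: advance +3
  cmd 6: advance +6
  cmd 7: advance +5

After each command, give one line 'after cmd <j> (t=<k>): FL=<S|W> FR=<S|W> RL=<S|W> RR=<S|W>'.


after cmd 1 (t=14): FL=S FR=W RL=W RR=W
after cmd 2 (t=25): FL=W FR=W RL=S RR=W
after cmd 3 (t=39): FL=W FR=W RL=S RR=W
after cmd 4 (t=46): FL=S FR=W RL=W RR=W
after cmd 5 (t=49): FL=W FR=W RL=W RR=S
after cmd 6 (t=55): FL=W FR=W RL=S RR=W
after cmd 7 (t=60): FL=S FR=W RL=W RR=W

start t=10: FL=W FR=W RL=S RR=W
cmd 1: advance +4 → t=14, phase=(3,11,7,15) → FL=S FR=W RL=W RR=W
cmd 2: advance +11 → t=25, phase=(14,6,2,10) → FL=W FR=W RL=S RR=W
cmd 3: advance +14 → t=39, phase=(12,4,0,8) → FL=W FR=W RL=S RR=W
cmd 4: advance +7 → t=46, phase=(3,11,7,15) → FL=S FR=W RL=W RR=W
cmd 5: advance +3 → t=49, phase=(6,14,10,2) → FL=W FR=W RL=W RR=S
cmd 6: advance +6 → t=55, phase=(12,4,0,8) → FL=W FR=W RL=S RR=W
cmd 7: advance +5 → t=60, phase=(1,9,5,13) → FL=S FR=W RL=W RR=W


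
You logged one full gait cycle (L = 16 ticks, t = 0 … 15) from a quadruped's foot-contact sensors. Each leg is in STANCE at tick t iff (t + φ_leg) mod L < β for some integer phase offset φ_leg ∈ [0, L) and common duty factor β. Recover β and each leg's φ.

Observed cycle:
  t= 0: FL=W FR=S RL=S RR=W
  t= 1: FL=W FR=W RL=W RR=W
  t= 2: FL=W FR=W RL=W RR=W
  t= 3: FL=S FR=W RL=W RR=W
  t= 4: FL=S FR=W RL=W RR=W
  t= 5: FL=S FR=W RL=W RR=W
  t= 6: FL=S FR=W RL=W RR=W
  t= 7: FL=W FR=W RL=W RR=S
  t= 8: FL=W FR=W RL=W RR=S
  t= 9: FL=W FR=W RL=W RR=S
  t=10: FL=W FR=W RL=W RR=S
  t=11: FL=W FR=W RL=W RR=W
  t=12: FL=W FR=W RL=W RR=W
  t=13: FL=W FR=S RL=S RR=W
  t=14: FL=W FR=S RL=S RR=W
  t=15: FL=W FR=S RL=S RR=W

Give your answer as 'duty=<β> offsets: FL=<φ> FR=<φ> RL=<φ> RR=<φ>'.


duty β = stance ticks per leg = 4
FL: stance ticks = 4; W→S at t=3 → φ=13
FR: stance ticks = 4; W→S at t=13 → φ=3
RL: stance ticks = 4; W→S at t=13 → φ=3
RR: stance ticks = 4; W→S at t=7 → φ=9

duty=4 offsets: FL=13 FR=3 RL=3 RR=9


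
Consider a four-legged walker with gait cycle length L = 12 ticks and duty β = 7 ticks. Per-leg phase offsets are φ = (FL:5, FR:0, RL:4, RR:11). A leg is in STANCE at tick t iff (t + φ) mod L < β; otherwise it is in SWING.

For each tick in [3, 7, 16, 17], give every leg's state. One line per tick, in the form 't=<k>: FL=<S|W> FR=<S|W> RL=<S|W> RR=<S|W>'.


t=3: phase=(8,3,7,2) vs β=7 → FL=W FR=S RL=W RR=S
t=7: phase=(0,7,11,6) vs β=7 → FL=S FR=W RL=W RR=S
t=16: phase=(9,4,8,3) vs β=7 → FL=W FR=S RL=W RR=S
t=17: phase=(10,5,9,4) vs β=7 → FL=W FR=S RL=W RR=S

t=3: FL=W FR=S RL=W RR=S
t=7: FL=S FR=W RL=W RR=S
t=16: FL=W FR=S RL=W RR=S
t=17: FL=W FR=S RL=W RR=S


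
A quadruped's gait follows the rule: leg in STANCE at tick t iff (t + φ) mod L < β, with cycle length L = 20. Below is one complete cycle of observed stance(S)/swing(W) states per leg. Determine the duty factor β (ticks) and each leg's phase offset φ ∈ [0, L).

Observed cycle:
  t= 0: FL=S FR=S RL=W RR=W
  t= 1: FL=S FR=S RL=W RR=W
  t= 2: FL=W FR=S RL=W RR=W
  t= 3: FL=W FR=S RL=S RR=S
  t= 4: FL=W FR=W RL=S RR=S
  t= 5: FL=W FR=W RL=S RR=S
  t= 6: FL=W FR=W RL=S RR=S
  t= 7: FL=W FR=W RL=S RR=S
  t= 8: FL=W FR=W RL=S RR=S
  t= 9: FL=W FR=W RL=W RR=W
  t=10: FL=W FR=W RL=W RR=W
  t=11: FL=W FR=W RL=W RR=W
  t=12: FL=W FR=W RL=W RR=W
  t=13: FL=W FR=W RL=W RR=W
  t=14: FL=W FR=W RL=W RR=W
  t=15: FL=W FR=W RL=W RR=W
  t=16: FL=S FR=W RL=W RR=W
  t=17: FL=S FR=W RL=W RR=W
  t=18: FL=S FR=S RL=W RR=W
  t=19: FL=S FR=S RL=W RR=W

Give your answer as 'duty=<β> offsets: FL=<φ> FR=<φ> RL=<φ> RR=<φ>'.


duty β = stance ticks per leg = 6
FL: stance ticks = 6; W→S at t=16 → φ=4
FR: stance ticks = 6; W→S at t=18 → φ=2
RL: stance ticks = 6; W→S at t=3 → φ=17
RR: stance ticks = 6; W→S at t=3 → φ=17

duty=6 offsets: FL=4 FR=2 RL=17 RR=17


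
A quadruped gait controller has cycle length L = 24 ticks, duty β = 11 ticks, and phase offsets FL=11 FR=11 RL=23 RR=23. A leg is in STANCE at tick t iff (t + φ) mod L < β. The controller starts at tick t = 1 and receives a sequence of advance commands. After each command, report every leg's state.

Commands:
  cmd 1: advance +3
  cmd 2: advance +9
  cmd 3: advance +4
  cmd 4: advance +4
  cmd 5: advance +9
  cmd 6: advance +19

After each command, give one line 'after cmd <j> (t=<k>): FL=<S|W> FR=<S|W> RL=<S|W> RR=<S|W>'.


after cmd 1 (t=4): FL=W FR=W RL=S RR=S
after cmd 2 (t=13): FL=S FR=S RL=W RR=W
after cmd 3 (t=17): FL=S FR=S RL=W RR=W
after cmd 4 (t=21): FL=S FR=S RL=W RR=W
after cmd 5 (t=30): FL=W FR=W RL=S RR=S
after cmd 6 (t=49): FL=W FR=W RL=S RR=S

start t=1: FL=W FR=W RL=S RR=S
cmd 1: advance +3 → t=4, phase=(15,15,3,3) → FL=W FR=W RL=S RR=S
cmd 2: advance +9 → t=13, phase=(0,0,12,12) → FL=S FR=S RL=W RR=W
cmd 3: advance +4 → t=17, phase=(4,4,16,16) → FL=S FR=S RL=W RR=W
cmd 4: advance +4 → t=21, phase=(8,8,20,20) → FL=S FR=S RL=W RR=W
cmd 5: advance +9 → t=30, phase=(17,17,5,5) → FL=W FR=W RL=S RR=S
cmd 6: advance +19 → t=49, phase=(12,12,0,0) → FL=W FR=W RL=S RR=S


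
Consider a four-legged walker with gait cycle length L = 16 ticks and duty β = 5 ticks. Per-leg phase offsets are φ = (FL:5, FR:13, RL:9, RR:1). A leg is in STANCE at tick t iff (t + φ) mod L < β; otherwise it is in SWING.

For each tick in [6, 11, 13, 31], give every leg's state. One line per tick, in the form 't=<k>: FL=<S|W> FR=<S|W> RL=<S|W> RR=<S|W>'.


t=6: phase=(11,3,15,7) vs β=5 → FL=W FR=S RL=W RR=W
t=11: phase=(0,8,4,12) vs β=5 → FL=S FR=W RL=S RR=W
t=13: phase=(2,10,6,14) vs β=5 → FL=S FR=W RL=W RR=W
t=31: phase=(4,12,8,0) vs β=5 → FL=S FR=W RL=W RR=S

t=6: FL=W FR=S RL=W RR=W
t=11: FL=S FR=W RL=S RR=W
t=13: FL=S FR=W RL=W RR=W
t=31: FL=S FR=W RL=W RR=S


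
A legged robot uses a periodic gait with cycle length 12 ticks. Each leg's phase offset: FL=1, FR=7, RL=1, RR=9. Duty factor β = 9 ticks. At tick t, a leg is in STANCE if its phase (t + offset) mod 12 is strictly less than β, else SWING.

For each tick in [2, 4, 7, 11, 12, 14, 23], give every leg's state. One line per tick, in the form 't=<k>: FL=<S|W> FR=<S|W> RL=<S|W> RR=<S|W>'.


t=2: FL=S FR=W RL=S RR=W
t=4: FL=S FR=W RL=S RR=S
t=7: FL=S FR=S RL=S RR=S
t=11: FL=S FR=S RL=S RR=S
t=12: FL=S FR=S RL=S RR=W
t=14: FL=S FR=W RL=S RR=W
t=23: FL=S FR=S RL=S RR=S

t=2: phase=(3,9,3,11) vs β=9 → FL=S FR=W RL=S RR=W
t=4: phase=(5,11,5,1) vs β=9 → FL=S FR=W RL=S RR=S
t=7: phase=(8,2,8,4) vs β=9 → FL=S FR=S RL=S RR=S
t=11: phase=(0,6,0,8) vs β=9 → FL=S FR=S RL=S RR=S
t=12: phase=(1,7,1,9) vs β=9 → FL=S FR=S RL=S RR=W
t=14: phase=(3,9,3,11) vs β=9 → FL=S FR=W RL=S RR=W
t=23: phase=(0,6,0,8) vs β=9 → FL=S FR=S RL=S RR=S


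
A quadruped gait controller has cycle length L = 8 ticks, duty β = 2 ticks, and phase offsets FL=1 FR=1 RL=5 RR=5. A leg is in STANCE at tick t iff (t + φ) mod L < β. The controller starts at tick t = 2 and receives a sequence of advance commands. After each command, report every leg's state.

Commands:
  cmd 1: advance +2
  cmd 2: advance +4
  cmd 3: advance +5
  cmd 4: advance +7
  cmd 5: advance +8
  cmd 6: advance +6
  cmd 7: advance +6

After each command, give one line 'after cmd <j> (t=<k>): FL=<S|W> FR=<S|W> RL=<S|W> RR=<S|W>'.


start t=2: FL=W FR=W RL=W RR=W
cmd 1: advance +2 → t=4, phase=(5,5,1,1) → FL=W FR=W RL=S RR=S
cmd 2: advance +4 → t=8, phase=(1,1,5,5) → FL=S FR=S RL=W RR=W
cmd 3: advance +5 → t=13, phase=(6,6,2,2) → FL=W FR=W RL=W RR=W
cmd 4: advance +7 → t=20, phase=(5,5,1,1) → FL=W FR=W RL=S RR=S
cmd 5: advance +8 → t=28, phase=(5,5,1,1) → FL=W FR=W RL=S RR=S
cmd 6: advance +6 → t=34, phase=(3,3,7,7) → FL=W FR=W RL=W RR=W
cmd 7: advance +6 → t=40, phase=(1,1,5,5) → FL=S FR=S RL=W RR=W

after cmd 1 (t=4): FL=W FR=W RL=S RR=S
after cmd 2 (t=8): FL=S FR=S RL=W RR=W
after cmd 3 (t=13): FL=W FR=W RL=W RR=W
after cmd 4 (t=20): FL=W FR=W RL=S RR=S
after cmd 5 (t=28): FL=W FR=W RL=S RR=S
after cmd 6 (t=34): FL=W FR=W RL=W RR=W
after cmd 7 (t=40): FL=S FR=S RL=W RR=W


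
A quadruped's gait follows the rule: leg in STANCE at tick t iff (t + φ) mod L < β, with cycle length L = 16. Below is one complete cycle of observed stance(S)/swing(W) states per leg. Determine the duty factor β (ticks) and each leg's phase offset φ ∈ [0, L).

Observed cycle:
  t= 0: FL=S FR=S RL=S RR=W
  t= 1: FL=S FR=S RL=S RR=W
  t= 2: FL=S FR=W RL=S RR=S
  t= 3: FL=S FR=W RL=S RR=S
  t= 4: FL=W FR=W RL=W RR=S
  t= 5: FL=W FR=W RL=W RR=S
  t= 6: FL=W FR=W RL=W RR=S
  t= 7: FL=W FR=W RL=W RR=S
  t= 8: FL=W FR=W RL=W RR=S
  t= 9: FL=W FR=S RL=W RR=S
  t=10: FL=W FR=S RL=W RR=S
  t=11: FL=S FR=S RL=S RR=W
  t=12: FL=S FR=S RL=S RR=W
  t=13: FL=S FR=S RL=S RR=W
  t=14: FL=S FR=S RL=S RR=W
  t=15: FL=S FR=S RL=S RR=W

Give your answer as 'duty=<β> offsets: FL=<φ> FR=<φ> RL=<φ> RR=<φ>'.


duty β = stance ticks per leg = 9
FL: stance ticks = 9; W→S at t=11 → φ=5
FR: stance ticks = 9; W→S at t=9 → φ=7
RL: stance ticks = 9; W→S at t=11 → φ=5
RR: stance ticks = 9; W→S at t=2 → φ=14

duty=9 offsets: FL=5 FR=7 RL=5 RR=14


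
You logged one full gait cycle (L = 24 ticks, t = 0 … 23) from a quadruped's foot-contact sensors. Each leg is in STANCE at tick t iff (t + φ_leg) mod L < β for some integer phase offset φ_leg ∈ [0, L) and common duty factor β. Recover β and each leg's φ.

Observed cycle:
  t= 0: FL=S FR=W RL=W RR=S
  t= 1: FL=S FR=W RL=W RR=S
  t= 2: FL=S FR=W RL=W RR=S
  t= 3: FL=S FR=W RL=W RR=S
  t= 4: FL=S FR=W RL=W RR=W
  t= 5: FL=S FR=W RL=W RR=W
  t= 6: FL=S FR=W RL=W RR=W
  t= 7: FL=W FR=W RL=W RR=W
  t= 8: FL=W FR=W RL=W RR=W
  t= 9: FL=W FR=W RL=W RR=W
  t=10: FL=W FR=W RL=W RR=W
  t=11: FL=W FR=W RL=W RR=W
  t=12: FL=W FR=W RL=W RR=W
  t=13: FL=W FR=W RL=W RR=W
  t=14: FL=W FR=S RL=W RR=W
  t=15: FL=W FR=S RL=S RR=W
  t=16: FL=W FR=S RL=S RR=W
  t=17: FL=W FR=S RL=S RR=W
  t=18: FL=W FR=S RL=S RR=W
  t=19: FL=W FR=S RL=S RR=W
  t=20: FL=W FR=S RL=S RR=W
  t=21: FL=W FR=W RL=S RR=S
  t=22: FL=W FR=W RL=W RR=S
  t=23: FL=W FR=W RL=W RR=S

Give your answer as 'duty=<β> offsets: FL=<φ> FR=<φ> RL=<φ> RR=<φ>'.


duty=7 offsets: FL=0 FR=10 RL=9 RR=3

duty β = stance ticks per leg = 7
FL: stance ticks = 7; W→S at t=0 → φ=0
FR: stance ticks = 7; W→S at t=14 → φ=10
RL: stance ticks = 7; W→S at t=15 → φ=9
RR: stance ticks = 7; W→S at t=21 → φ=3


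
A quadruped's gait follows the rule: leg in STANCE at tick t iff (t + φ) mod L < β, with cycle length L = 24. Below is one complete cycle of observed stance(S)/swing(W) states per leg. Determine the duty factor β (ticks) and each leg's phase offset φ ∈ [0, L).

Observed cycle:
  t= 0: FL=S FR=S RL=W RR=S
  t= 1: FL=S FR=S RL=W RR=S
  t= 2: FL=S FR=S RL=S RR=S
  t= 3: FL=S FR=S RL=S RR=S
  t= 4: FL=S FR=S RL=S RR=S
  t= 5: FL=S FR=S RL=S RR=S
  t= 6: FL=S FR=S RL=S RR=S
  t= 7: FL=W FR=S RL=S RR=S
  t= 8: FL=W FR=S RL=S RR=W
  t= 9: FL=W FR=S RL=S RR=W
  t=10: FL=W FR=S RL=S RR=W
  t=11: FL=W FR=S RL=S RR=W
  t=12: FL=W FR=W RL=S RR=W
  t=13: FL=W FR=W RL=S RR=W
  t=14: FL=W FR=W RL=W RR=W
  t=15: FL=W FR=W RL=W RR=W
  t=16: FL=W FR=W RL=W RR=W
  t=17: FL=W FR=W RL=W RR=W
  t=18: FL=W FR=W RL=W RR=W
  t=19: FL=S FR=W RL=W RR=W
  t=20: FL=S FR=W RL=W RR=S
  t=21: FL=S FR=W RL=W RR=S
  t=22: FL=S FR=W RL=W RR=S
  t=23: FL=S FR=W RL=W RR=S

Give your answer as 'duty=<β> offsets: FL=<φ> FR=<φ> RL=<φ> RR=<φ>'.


duty=12 offsets: FL=5 FR=0 RL=22 RR=4

duty β = stance ticks per leg = 12
FL: stance ticks = 12; W→S at t=19 → φ=5
FR: stance ticks = 12; W→S at t=0 → φ=0
RL: stance ticks = 12; W→S at t=2 → φ=22
RR: stance ticks = 12; W→S at t=20 → φ=4
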